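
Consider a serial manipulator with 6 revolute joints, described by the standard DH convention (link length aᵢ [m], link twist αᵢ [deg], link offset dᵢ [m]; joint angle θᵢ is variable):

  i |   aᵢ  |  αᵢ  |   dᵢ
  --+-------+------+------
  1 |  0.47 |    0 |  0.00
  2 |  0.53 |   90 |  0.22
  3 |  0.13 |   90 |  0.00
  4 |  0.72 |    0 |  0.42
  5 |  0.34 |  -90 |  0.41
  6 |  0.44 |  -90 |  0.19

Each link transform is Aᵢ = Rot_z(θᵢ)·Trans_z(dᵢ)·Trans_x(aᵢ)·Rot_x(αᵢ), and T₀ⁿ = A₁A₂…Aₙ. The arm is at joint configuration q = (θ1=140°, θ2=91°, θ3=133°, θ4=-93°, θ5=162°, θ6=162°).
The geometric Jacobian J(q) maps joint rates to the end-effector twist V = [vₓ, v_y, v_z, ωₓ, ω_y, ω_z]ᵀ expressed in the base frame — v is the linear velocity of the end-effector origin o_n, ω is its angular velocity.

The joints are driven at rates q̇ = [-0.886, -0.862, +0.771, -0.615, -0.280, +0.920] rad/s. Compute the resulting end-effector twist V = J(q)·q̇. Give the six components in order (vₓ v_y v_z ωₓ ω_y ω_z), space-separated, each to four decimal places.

-2.3122 0.3730 0.3539 -0.8121 0.7462 -2.9865

o_n = [-0.4988, -1.0200, 0.6106]
J₁: ẑ×o_n = [1.0200, -0.4988, 0.0000], ω = ẑ
J2: z=[0.0000, 0.0000, 1.0000] o=[-0.3600, 0.3021, 0.0000] → [1.3221, -0.1388, 0.0000, 0.0000, 0.0000, 1.0000]
J3: z=[-0.7771, 0.6293, 0.0000] o=[-0.6936, -0.1098, 0.2200] → [0.2458, 0.3035, 0.5848, -0.7771, 0.6293, 0.0000]
J4: z=[-0.4603, -0.5684, 0.6820] o=[-0.6378, -0.0409, 0.3151] → [0.4998, 0.2308, 0.5296, -0.4603, -0.5684, 0.6820]
J5: z=[-0.4603, -0.5684, 0.6820] o=[-0.2885, -0.7521, 0.5740] → [0.1619, -0.1266, 0.0038, -0.4603, -0.5684, 0.6820]
J6: z=[-0.6792, -0.2693, -0.6828] o=[-0.6716, -0.7207, 0.9427] → [-0.1149, -0.3436, 0.2498, -0.6792, -0.2693, -0.6828]
V = J·q̇ = [-2.3122, 0.3730, 0.3539, -0.8121, 0.7462, -2.9865]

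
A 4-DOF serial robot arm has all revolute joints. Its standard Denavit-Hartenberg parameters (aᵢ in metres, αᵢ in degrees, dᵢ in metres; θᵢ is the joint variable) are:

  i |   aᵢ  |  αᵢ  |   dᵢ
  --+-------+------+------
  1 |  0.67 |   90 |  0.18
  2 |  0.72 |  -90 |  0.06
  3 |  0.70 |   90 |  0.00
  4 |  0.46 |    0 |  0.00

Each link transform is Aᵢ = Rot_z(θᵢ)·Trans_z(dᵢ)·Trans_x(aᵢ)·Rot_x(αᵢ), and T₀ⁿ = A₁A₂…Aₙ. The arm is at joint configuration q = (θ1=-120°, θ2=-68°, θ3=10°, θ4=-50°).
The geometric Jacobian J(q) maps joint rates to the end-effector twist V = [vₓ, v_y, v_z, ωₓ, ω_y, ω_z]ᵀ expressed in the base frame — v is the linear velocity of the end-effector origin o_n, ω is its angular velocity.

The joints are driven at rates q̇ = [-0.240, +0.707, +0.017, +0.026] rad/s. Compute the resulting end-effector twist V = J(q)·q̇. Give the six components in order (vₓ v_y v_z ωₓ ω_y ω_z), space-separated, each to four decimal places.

-0.8102 -0.9693 0.2166 -0.6432 0.3512 -0.2378

o_n = [-0.3924, -0.9054, -1.5287]
J₁: ẑ×o_n = [0.9054, -0.3924, 0.0000], ω = ẑ
J2: z=[-0.8660, 0.5000, 0.0000] o=[-0.3350, -0.5802, 0.1800] → [-0.8544, -1.4798, 0.3103, -0.8660, 0.5000, 0.0000]
J3: z=[-0.4636, -0.8030, 0.3746] o=[-0.5218, -0.7838, -0.4876] → [0.8816, -0.4342, 0.1603, -0.4636, -0.8030, 0.3746]
J4: z=[-0.8854, 0.4361, -0.1610] o=[-0.5457, -1.0682, -1.1267] → [-0.1491, -0.3806, -0.2110, -0.8854, 0.4361, -0.1610]
V = J·q̇ = [-0.8102, -0.9693, 0.2166, -0.6432, 0.3512, -0.2378]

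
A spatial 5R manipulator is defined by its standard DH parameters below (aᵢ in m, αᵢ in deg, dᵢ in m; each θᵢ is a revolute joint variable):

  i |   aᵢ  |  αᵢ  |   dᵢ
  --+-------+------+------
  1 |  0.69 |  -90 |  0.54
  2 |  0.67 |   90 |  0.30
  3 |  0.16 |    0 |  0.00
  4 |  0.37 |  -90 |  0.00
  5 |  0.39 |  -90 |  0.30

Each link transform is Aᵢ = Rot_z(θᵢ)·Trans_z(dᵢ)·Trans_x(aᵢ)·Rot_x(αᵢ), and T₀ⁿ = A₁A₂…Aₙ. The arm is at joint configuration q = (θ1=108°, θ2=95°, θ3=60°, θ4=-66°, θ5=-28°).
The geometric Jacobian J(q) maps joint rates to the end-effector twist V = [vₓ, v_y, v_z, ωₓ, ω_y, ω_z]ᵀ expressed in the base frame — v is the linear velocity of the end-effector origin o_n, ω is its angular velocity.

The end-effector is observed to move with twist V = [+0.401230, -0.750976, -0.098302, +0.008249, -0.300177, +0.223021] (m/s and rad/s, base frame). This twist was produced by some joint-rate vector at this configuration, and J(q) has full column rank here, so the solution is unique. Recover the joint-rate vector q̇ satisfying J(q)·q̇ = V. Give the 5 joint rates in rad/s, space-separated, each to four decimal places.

o_n = [-0.8592, 0.5014, -0.9621]
J₁: ẑ×o_n = [-0.5014, -0.8592, 0.0000], ω = ẑ
J2: z=[-0.9511, -0.3090, 0.0000] o=[-0.2132, 0.6562, 0.5400] → [0.4642, -1.4286, -0.0524, -0.9511, -0.3090, 0.0000]
J3: z=[-0.3078, 0.9474, -0.0872] o=[-0.4805, 0.5080, -0.1275] → [-0.7913, -0.2239, 0.3609, -0.3078, 0.9474, -0.0872]
J4: z=[-0.3078, 0.9474, -0.0872] o=[-0.6101, 0.4585, -0.2071] → [-0.7115, -0.2107, 0.2228, -0.3078, 0.9474, -0.0872]
J5: z=[-0.9430, -0.3160, -0.1041] o=[-0.5634, 0.4400, -0.5737] → [0.1291, -0.3354, -0.1514, -0.9430, -0.3160, -0.1041]
q̇ = J⁺·V = [0.1420, 0.6140, -0.5880, 0.2940, -0.5320]

0.1420 0.6140 -0.5880 0.2940 -0.5320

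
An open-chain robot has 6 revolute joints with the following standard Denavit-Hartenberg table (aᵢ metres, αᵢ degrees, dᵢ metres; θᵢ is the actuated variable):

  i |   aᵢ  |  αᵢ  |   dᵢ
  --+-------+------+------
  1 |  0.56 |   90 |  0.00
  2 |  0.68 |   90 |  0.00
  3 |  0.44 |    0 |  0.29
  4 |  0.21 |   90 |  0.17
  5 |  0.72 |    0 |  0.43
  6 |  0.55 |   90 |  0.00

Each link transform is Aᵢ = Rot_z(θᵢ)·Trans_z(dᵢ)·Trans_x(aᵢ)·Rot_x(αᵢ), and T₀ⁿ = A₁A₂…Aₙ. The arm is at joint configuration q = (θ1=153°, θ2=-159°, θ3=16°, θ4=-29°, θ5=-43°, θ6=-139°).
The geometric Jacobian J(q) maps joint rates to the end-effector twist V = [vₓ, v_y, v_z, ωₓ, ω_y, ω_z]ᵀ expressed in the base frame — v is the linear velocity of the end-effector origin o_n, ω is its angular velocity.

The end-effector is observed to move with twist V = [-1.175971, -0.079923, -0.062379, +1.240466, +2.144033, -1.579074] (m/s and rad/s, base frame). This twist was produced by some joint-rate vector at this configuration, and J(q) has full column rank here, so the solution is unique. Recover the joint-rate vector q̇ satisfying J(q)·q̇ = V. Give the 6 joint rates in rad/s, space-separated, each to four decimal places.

-0.7840 0.7060 -0.5010 -0.1940 -0.9180 -0.8960

o_n = [0.3315, -0.5502, -0.4369]
J₁: ẑ×o_n = [0.5502, 0.3315, -0.0000], ω = ẑ
J2: z=[0.4540, 0.8910, 0.0000] o=[-0.4990, 0.2542, 0.0000] → [-0.3893, 0.1984, -1.1052, 0.4540, 0.8910, 0.0000]
J3: z=[0.3193, -0.1627, 0.9336] o=[0.0667, -0.0340, -0.2437] → [0.5134, 0.3089, -0.1218, 0.3193, -0.1627, 0.9336]
J4: z=[0.3193, -0.1627, 0.9336] o=[0.5662, -0.1524, -0.1245] → [0.4223, -0.1193, -0.1652, 0.3193, -0.1627, 0.9336]
J5: z=[-0.6295, -0.7728, 0.0806] o=[0.7692, -0.3088, -0.0391] → [0.3269, -0.2857, -0.1863, -0.6295, -0.7728, 0.0806]
J6: z=[-0.6295, -0.7728, 0.0806] o=[0.7148, -0.8843, -0.6468] → [-0.1891, 0.1012, -0.5065, -0.6295, -0.7728, 0.0806]
q̇ = J⁺·V = [-0.7840, 0.7060, -0.5010, -0.1940, -0.9180, -0.8960]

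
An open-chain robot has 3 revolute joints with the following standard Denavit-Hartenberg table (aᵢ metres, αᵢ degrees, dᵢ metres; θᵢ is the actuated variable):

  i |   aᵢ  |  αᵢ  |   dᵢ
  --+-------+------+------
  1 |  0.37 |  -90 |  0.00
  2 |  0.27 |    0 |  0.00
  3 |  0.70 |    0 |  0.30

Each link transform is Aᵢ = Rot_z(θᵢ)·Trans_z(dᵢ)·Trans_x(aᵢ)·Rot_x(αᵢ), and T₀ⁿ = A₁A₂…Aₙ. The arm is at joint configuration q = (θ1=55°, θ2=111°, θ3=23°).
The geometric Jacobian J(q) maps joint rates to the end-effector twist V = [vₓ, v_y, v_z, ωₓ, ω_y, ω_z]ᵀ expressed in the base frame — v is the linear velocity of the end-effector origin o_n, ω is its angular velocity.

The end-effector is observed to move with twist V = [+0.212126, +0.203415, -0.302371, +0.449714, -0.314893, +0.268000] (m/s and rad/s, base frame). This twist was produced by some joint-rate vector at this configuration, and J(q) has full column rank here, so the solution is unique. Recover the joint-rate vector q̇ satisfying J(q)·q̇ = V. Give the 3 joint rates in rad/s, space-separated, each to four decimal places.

o_n = [-0.3679, -0.0024, -0.7556]
J₁: ẑ×o_n = [0.0024, -0.3679, 0.0000], ω = ẑ
J2: z=[-0.8192, 0.5736, 0.0000] o=[0.2122, 0.3031, 0.0000] → [-0.4334, -0.6190, 0.5830, -0.8192, 0.5736, 0.0000]
J3: z=[-0.8192, 0.5736, 0.0000] o=[0.1567, 0.2238, -0.2521] → [-0.2888, -0.4125, 0.4863, -0.8192, 0.5736, 0.0000]
q̇ = J⁺·V = [0.2680, -0.3660, -0.1830]

0.2680 -0.3660 -0.1830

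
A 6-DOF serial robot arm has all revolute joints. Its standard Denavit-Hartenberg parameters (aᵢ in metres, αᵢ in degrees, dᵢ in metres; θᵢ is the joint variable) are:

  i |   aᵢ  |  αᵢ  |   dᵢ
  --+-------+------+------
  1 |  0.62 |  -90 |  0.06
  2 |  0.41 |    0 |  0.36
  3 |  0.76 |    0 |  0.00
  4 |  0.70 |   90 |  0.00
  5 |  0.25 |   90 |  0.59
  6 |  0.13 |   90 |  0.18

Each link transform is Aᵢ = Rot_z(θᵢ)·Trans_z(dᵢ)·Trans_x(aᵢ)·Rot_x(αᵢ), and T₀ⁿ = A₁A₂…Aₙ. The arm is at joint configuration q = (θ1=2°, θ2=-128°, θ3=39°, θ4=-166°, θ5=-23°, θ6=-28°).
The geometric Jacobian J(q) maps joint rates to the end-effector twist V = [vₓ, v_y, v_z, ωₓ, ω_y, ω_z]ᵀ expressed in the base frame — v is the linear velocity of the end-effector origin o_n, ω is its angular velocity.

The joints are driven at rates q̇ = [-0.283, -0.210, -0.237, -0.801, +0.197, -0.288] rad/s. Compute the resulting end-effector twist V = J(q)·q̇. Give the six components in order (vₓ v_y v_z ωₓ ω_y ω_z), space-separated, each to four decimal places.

o_n = [0.6397, 0.0741, 0.0735]
J₁: ẑ×o_n = [-0.0741, 0.6397, 0.0000], ω = ẑ
J2: z=[-0.0349, 0.9994, 0.0000] o=[0.6196, 0.0216, 0.0600] → [0.0135, 0.0005, -0.0219, -0.0349, 0.9994, 0.0000]
J3: z=[-0.0349, 0.9994, 0.0000] o=[0.3548, 0.3726, 0.3831] → [-0.3094, -0.0108, -0.2743, -0.0349, 0.9994, 0.0000]
J4: z=[-0.0349, 0.9994, 0.0000] o=[0.3680, 0.3731, 1.1430] → [-1.0688, -0.0373, -0.2611, -0.0349, 0.9994, 0.0000]
J5: z=[0.9653, 0.0337, -0.2588] o=[0.1870, 0.3667, 0.4668] → [-0.0890, 0.2625, -0.2977, 0.9653, 0.0337, -0.2588]
J6: z=[0.1332, -0.9164, 0.3774] o=[0.7004, 0.2869, 0.0918] → [0.0971, -0.0205, -0.0840, 0.1332, -0.9164, 0.3774]
V = J·q̇ = [0.9021, -0.0911, 0.2443, 0.1954, -0.9767, -0.4427]

0.9021 -0.0911 0.2443 0.1954 -0.9767 -0.4427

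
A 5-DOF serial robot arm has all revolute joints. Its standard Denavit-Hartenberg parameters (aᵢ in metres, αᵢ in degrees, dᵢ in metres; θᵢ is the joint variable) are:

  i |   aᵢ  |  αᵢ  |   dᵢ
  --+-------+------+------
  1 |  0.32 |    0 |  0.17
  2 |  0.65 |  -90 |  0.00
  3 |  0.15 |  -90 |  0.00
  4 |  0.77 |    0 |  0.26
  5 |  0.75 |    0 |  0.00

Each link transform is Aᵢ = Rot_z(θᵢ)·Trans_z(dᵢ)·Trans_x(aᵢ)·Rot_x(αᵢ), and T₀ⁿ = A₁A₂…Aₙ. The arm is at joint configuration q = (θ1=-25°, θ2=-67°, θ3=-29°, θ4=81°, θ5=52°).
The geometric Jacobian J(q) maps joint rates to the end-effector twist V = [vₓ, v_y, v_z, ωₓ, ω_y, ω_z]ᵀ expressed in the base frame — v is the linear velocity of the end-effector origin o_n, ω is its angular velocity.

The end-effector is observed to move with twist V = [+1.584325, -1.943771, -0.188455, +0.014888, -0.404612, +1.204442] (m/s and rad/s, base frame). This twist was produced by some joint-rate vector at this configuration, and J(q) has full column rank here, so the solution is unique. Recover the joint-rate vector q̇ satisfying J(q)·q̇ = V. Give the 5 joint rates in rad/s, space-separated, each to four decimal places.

o_n = [-1.0379, -0.6544, -0.1743]
J₁: ẑ×o_n = [0.6544, -1.0379, 0.0000], ω = ẑ
J2: z=[0.0000, 0.0000, 1.0000] o=[0.2900, -0.1352, 0.1700] → [0.5192, -1.3280, 0.0000, 0.0000, 0.0000, 1.0000]
J3: z=[0.9994, -0.0349, 0.0000] o=[0.2673, -0.7848, 0.1700] → [0.0120, 0.3441, 0.0848, 0.9994, -0.0349, 0.0000]
J4: z=[-0.0169, -0.4845, -0.8746] o=[0.2628, -0.9160, 0.2427] → [0.4308, 1.1306, -0.6346, -0.0169, -0.4845, -0.8746]
J5: z=[-0.0169, -0.4845, -0.8746] o=[-0.5054, -1.1207, 0.0737] → [0.5279, 0.4616, -0.2659, -0.0169, -0.4845, -0.8746]
q̇ = J⁺·V = [0.9800, 0.9530, 0.0290, -0.0830, 0.9160]

0.9800 0.9530 0.0290 -0.0830 0.9160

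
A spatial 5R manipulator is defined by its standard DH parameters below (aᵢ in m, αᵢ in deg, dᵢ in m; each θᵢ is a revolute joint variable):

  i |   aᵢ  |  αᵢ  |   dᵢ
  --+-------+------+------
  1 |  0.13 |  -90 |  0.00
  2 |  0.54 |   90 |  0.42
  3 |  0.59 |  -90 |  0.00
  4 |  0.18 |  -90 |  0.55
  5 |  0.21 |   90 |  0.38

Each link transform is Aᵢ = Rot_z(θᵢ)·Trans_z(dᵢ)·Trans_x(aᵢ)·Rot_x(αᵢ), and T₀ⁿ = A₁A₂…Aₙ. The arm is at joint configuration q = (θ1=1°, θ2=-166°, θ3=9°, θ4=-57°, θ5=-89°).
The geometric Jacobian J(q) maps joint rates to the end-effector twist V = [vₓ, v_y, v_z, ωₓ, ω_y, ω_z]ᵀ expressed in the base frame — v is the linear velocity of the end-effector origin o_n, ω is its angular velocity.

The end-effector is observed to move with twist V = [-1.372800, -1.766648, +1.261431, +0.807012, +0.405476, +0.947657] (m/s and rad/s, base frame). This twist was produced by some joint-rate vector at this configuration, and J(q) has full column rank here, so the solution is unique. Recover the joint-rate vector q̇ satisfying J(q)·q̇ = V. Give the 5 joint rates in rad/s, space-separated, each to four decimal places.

o_n = [-1.2555, 1.3067, 0.3943]
J₁: ẑ×o_n = [-1.3067, -1.2555, 0.0000], ω = ẑ
J2: z=[-0.0175, 0.9998, 0.0000] o=[0.1300, 0.0023, 0.0000] → [0.3942, 0.0069, 1.3625, -0.0175, 0.9998, 0.0000]
J3: z=[-0.2419, -0.0042, -0.9703] o=[-0.4012, 0.4131, 0.1306] → [0.8660, 0.8927, -0.2198, -0.2419, -0.0042, -0.9703]
J4: z=[0.1345, 0.9902, -0.0378] o=[-0.9682, 0.4955, 0.2716] → [0.1521, -0.0056, 0.3936, 0.1345, 0.9902, -0.0378]
J5: z=[-0.6742, 0.1194, 0.7289] o=[-1.0249, 1.0531, 0.1277] → [-0.1530, 0.0116, -0.1434, -0.6742, 0.1194, 0.7289]
q̇ = J⁺·V = [0.7800, 0.7540, -0.8770, -0.2410, -0.9500]

0.7800 0.7540 -0.8770 -0.2410 -0.9500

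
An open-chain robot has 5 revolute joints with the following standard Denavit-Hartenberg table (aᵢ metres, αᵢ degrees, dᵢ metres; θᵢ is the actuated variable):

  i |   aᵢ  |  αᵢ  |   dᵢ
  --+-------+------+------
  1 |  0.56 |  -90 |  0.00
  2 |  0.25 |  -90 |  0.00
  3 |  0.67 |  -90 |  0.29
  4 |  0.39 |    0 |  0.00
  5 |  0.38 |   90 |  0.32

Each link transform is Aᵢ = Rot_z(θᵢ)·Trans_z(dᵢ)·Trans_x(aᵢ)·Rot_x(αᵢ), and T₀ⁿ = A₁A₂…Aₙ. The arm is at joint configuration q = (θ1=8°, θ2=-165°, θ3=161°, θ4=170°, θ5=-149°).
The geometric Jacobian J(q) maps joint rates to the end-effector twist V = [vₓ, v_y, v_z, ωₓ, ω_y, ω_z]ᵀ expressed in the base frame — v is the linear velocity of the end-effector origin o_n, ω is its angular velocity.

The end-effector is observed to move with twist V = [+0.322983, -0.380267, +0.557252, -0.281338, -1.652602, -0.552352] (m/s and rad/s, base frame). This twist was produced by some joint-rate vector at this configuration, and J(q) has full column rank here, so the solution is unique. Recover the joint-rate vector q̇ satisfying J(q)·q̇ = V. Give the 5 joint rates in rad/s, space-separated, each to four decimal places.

0.2690 -0.7880 -0.9250 -0.1360 -0.7200

o_n = [1.0035, 0.2359, -0.0359]
J₁: ẑ×o_n = [-0.2359, 1.0035, 0.0000], ω = ẑ
J2: z=[-0.1392, 0.9903, 0.0000] o=[0.5546, 0.0779, 0.0000] → [-0.0355, -0.0050, -0.4666, -0.1392, 0.9903, 0.0000]
J3: z=[0.2563, 0.0360, 0.9659] o=[0.3154, 0.0443, 0.0647] → [-0.1887, 0.6904, 0.0243, 0.2563, 0.0360, 0.9659]
J4: z=[0.1798, 0.9801, -0.0843] o=[1.0261, -0.0761, 0.1809] → [-0.1861, 0.0409, 0.0782, 0.1798, 0.9801, -0.0843]
J5: z=[0.1798, 0.9801, -0.0843] o=[0.6439, -0.0035, 0.2094] → [-0.2203, 0.0138, -0.3093, 0.1798, 0.9801, -0.0843]
q̇ = J⁺·V = [0.2690, -0.7880, -0.9250, -0.1360, -0.7200]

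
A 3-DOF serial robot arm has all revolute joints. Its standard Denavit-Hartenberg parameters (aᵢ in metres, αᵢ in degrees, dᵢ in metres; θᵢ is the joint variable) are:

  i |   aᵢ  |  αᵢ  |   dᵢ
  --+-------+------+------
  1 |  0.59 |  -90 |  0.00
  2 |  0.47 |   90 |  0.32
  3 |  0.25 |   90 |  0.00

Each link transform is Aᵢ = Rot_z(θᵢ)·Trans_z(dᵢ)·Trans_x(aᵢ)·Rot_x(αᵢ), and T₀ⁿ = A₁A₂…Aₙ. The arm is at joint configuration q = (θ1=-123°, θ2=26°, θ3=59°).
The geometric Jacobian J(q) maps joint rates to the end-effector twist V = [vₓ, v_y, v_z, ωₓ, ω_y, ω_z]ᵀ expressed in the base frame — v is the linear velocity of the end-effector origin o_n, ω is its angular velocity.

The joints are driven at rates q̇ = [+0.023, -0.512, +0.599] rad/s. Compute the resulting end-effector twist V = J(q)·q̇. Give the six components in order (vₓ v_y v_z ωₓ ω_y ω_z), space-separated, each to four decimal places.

0.0828 -0.0618 0.3318 -0.5724 0.0586 0.5614

o_n = [-0.1663, -1.2372, -0.2625]
J₁: ẑ×o_n = [1.2372, -0.1663, 0.0000], ω = ẑ
J2: z=[0.8387, -0.5446, 0.0000] o=[-0.3213, -0.4948, 0.0000] → [0.1430, 0.2201, -0.5382, 0.8387, -0.5446, 0.0000]
J3: z=[-0.2388, -0.3676, 0.8988] o=[-0.2830, -1.0234, -0.2060] → [0.2129, 0.0914, 0.0939, -0.2388, -0.3676, 0.8988]
V = J·q̇ = [0.0828, -0.0618, 0.3318, -0.5724, 0.0586, 0.5614]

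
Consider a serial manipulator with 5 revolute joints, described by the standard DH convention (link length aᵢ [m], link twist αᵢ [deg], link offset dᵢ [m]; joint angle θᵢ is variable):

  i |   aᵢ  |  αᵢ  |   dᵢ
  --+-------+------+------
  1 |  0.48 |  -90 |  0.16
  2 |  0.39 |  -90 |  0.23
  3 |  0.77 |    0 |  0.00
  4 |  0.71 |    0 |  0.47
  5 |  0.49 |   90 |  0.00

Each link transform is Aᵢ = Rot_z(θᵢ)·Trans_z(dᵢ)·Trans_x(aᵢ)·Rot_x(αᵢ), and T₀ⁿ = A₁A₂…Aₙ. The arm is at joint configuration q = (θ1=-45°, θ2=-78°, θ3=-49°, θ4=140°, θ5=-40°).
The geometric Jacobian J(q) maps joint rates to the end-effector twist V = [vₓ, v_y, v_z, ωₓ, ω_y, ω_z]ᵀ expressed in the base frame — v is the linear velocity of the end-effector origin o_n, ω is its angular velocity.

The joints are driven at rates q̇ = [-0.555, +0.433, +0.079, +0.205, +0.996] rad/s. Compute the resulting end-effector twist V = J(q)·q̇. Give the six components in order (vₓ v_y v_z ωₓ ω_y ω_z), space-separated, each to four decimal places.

-0.6483 -0.8934 -0.9354 1.1915 -0.5791 -0.8211

o_n = [0.6419, -1.0373, 1.2274]
J₁: ẑ×o_n = [1.0373, 0.6419, -0.0000], ω = ẑ
J2: z=[0.7071, 0.7071, 0.0000] o=[0.3394, -0.3394, 0.1600] → [0.7548, -0.7548, -0.7074, 0.7071, 0.7071, 0.0000]
J3: z=[0.6917, -0.6917, -0.2079] o=[0.5594, -0.2341, 0.5415] → [-0.6414, -0.4916, -0.4984, 0.6917, -0.6917, -0.2079]
J4: z=[0.6917, -0.6917, -0.2079] o=[1.0446, 0.1025, 1.0356] → [-0.3696, -0.0489, -1.0669, 0.6917, -0.6917, -0.2079]
J5: z=[0.6917, -0.6917, -0.2079] o=[0.8659, -0.7227, 0.9258] → [-0.2740, -0.1621, -0.3725, 0.6917, -0.6917, -0.2079]
V = J·q̇ = [-0.6483, -0.8934, -0.9354, 1.1915, -0.5791, -0.8211]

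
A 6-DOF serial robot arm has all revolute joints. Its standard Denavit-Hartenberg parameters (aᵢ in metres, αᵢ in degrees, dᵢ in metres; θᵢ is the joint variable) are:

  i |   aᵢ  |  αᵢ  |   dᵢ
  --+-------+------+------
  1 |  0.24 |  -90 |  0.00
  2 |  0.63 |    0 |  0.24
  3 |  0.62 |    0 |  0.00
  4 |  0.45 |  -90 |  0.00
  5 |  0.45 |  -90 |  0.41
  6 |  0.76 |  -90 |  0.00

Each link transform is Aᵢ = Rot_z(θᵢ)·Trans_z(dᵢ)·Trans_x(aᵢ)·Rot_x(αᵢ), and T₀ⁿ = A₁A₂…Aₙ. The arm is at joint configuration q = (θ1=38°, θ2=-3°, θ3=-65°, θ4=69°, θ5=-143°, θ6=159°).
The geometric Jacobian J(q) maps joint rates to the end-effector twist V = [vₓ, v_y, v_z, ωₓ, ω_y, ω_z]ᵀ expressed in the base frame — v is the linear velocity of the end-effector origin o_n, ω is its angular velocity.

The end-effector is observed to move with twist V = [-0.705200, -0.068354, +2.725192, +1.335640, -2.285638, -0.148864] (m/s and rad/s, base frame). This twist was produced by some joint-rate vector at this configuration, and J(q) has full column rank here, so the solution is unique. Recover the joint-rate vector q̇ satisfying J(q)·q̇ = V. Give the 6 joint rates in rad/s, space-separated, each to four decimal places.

0.2050 -0.9780 -0.2320 -0.9510 0.3600 -0.5790

o_n = [1.3323, 1.1472, 0.4587]
J₁: ẑ×o_n = [-1.1472, 1.3323, 0.0000], ω = ẑ
J2: z=[-0.6157, 0.7880, 0.0000] o=[0.1891, 0.1478, 0.0000] → [0.3615, 0.2824, -1.5162, -0.6157, 0.7880, 0.0000]
J3: z=[-0.6157, 0.7880, 0.0000] o=[0.5371, 0.7242, 0.0330] → [0.3355, 0.2621, -0.8870, -0.6157, 0.7880, 0.0000]
J4: z=[-0.6157, 0.7880, 0.0000] o=[0.7202, 0.8672, 0.6078] → [-0.1175, -0.0918, -0.6548, -0.6157, 0.7880, 0.0000]
J5: z=[-0.0138, -0.0107, -0.9998] o=[1.0747, 1.1442, 0.6000] → [0.0045, -0.2595, 0.0027, -0.0138, -0.0107, -0.9998]
J6: z=[-0.0175, 0.9998, -0.0105] o=[0.6192, 1.1320, 0.1963] → [0.2625, -0.0029, -0.7132, -0.0175, 0.9998, -0.0105]
q̇ = J⁺·V = [0.2050, -0.9780, -0.2320, -0.9510, 0.3600, -0.5790]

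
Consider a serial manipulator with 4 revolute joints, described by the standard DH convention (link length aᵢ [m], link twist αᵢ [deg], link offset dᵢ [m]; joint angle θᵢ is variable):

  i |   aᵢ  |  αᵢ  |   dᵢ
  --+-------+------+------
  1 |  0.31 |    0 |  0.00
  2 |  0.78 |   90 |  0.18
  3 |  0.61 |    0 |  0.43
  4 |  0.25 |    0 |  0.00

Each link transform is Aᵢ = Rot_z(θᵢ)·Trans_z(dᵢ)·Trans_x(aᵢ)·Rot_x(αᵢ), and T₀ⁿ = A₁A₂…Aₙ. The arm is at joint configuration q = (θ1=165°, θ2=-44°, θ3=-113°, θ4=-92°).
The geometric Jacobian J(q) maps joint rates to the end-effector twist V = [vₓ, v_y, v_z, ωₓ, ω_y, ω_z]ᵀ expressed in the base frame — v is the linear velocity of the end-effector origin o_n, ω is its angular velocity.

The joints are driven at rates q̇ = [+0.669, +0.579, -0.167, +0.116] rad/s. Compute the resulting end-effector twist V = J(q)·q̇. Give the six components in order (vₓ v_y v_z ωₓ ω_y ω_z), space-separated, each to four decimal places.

o_n = [-0.0931, 0.5718, -0.2759]
J₁: ẑ×o_n = [-0.5718, -0.0931, 0.0000], ω = ẑ
J2: z=[0.0000, 0.0000, 1.0000] o=[-0.2994, 0.0802, 0.0000] → [-0.4915, 0.2063, 0.0000, 0.0000, 0.0000, 1.0000]
J3: z=[0.8572, 0.5150, 0.0000] o=[-0.7012, 0.7488, 0.1800] → [-0.2348, 0.3907, -0.4649, 0.8572, 0.5150, 0.0000]
J4: z=[0.8572, 0.5150, 0.0000] o=[-0.2098, 0.7660, -0.3815] → [0.0544, -0.0906, -0.2266, 0.8572, 0.5150, 0.0000]
V = J·q̇ = [-0.6216, -0.0186, 0.0514, -0.0437, -0.0263, 1.2480]

-0.6216 -0.0186 0.0514 -0.0437 -0.0263 1.2480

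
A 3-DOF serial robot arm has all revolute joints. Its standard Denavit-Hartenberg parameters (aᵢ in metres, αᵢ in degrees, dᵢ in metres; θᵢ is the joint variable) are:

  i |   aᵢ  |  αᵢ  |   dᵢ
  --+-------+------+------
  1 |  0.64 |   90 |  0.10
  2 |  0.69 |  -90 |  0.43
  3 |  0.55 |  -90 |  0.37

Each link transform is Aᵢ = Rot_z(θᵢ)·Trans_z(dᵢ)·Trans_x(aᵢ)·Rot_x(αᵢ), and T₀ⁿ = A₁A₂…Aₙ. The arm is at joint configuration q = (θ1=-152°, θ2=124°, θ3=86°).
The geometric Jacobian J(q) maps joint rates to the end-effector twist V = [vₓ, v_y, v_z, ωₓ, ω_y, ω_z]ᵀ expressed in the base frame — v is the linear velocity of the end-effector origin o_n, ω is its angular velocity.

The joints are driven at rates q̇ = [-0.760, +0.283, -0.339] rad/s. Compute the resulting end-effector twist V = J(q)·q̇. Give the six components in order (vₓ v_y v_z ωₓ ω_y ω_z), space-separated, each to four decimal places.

o_n = [0.1211, -0.0700, 0.4969]
J₁: ẑ×o_n = [0.0700, 0.1211, -0.0000], ω = ẑ
J2: z=[-0.4695, 0.8829, 0.0000] o=[-0.5651, -0.3005, 0.1000] → [0.3505, 0.1864, -0.7140, -0.4695, 0.8829, 0.0000]
J3: z=[0.7320, 0.3892, -0.5592] o=[-0.4263, 0.2603, 0.6720] → [-0.2529, -0.1779, -0.4549, 0.7320, 0.3892, -0.5592]
V = J·q̇ = [0.1317, 0.0210, -0.0479, -0.3810, 0.1179, -0.5704]

0.1317 0.0210 -0.0479 -0.3810 0.1179 -0.5704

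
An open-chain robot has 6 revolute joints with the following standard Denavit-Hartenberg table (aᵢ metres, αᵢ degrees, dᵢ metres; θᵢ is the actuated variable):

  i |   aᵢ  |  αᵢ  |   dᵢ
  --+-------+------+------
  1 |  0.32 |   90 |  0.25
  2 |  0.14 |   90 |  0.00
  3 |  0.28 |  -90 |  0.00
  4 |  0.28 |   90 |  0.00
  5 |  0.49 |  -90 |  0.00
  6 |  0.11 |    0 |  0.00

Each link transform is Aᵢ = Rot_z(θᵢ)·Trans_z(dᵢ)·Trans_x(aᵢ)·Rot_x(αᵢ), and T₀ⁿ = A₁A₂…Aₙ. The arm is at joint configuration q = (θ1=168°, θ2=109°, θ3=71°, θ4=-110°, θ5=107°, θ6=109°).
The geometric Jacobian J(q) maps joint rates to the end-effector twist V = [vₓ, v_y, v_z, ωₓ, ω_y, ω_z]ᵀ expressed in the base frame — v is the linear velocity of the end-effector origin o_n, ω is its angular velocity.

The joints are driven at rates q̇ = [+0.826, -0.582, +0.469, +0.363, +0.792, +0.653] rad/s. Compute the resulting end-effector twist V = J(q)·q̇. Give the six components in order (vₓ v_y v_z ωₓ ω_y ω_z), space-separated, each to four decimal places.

-0.1073 -0.4869 -0.2353 0.0390 -1.0590 0.3823

o_n = [-0.4323, 0.5529, 0.1515]
J₁: ẑ×o_n = [-0.5529, -0.4323, 0.0000], ω = ẑ
J2: z=[0.2079, 0.9781, 0.0000] o=[-0.3130, 0.0665, 0.2500] → [-0.0964, 0.0205, 0.2179, 0.2079, 0.9781, 0.0000]
J3: z=[-0.9249, 0.1966, 0.3256] o=[-0.2684, 0.0571, 0.3824] → [-0.2068, -0.2669, -0.4264, -0.9249, 0.1966, 0.3256]
J4: z=[-0.2334, 0.3825, -0.8940] o=[-0.1844, 0.3098, 0.4686] → [0.0960, 0.1477, 0.0381, -0.2334, 0.3825, -0.8940]
J5: z=[0.0342, -0.9156, -0.4006] o=[-0.4564, 0.2751, 0.5247] → [0.4531, 0.0031, 0.0316, 0.0342, -0.9156, -0.4006]
J6: z=[0.9976, 0.0068, 0.0695] o=[-0.4266, 0.4721, 0.0771] → [-0.0051, -0.0746, 0.0807, 0.9976, 0.0068, 0.0695]
V = J·q̇ = [-0.1073, -0.4869, -0.2353, 0.0390, -1.0590, 0.3823]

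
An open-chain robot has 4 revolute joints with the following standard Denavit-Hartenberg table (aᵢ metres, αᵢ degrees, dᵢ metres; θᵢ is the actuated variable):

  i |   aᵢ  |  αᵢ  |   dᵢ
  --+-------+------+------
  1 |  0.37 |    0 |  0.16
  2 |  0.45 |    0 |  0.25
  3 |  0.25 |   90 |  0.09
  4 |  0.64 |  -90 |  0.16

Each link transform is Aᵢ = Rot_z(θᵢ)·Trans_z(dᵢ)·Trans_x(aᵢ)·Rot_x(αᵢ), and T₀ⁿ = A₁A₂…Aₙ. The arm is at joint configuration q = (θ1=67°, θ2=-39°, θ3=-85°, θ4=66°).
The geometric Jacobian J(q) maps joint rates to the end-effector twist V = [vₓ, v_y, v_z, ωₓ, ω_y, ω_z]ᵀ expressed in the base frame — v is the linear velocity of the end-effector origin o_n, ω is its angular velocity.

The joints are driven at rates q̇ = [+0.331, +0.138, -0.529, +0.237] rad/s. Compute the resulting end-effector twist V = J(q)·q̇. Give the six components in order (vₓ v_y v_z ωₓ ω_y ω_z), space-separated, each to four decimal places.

-0.3182 0.3418 0.0617 -0.1988 -0.1291 -0.0600

o_n = [0.6856, 0.0367, 1.0847]
J₁: ẑ×o_n = [-0.0367, 0.6856, 0.0000], ω = ẑ
J2: z=[0.0000, 0.0000, 1.0000] o=[0.1446, 0.3406, 0.1600] → [0.3039, 0.5411, -0.0000, 0.0000, 0.0000, 1.0000]
J3: z=[0.0000, 0.0000, 1.0000] o=[0.5419, 0.5518, 0.4100] → [0.5151, 0.1437, -0.0000, 0.0000, 0.0000, 1.0000]
J4: z=[-0.8387, -0.5446, 0.0000] o=[0.6781, 0.3422, 0.5000] → [-0.3184, 0.4903, 0.2603, -0.8387, -0.5446, 0.0000]
V = J·q̇ = [-0.3182, 0.3418, 0.0617, -0.1988, -0.1291, -0.0600]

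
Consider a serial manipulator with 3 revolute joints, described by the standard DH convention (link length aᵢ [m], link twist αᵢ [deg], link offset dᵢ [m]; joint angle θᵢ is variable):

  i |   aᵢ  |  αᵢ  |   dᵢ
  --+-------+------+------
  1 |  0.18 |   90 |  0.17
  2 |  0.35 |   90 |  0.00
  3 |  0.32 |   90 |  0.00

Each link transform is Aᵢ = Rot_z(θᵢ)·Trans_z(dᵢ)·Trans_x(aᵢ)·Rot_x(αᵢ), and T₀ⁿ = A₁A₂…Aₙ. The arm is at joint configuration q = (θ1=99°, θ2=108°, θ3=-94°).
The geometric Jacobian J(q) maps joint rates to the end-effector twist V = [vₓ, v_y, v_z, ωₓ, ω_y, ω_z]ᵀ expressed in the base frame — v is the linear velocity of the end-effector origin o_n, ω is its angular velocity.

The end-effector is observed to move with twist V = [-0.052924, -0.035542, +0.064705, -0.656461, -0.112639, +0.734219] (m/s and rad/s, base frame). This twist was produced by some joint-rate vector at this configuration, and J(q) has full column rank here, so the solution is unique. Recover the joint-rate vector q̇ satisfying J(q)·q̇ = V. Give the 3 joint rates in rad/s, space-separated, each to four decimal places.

o_n = [-0.3276, 0.0278, 0.4816]
J₁: ẑ×o_n = [-0.0278, -0.3276, 0.0000], ω = ẑ
J2: z=[0.9877, 0.1564, 0.0000] o=[-0.0282, 0.1778, 0.1700] → [0.0488, -0.3078, -0.1013, 0.9877, 0.1564, 0.0000]
J3: z=[-0.1488, 0.9393, 0.3090] o=[-0.0112, 0.0710, 0.5029] → [-0.0066, -0.1009, 0.3036, -0.1488, 0.9393, 0.3090]
q̇ = J⁺·V = [0.7370, -0.6660, -0.0090]

0.7370 -0.6660 -0.0090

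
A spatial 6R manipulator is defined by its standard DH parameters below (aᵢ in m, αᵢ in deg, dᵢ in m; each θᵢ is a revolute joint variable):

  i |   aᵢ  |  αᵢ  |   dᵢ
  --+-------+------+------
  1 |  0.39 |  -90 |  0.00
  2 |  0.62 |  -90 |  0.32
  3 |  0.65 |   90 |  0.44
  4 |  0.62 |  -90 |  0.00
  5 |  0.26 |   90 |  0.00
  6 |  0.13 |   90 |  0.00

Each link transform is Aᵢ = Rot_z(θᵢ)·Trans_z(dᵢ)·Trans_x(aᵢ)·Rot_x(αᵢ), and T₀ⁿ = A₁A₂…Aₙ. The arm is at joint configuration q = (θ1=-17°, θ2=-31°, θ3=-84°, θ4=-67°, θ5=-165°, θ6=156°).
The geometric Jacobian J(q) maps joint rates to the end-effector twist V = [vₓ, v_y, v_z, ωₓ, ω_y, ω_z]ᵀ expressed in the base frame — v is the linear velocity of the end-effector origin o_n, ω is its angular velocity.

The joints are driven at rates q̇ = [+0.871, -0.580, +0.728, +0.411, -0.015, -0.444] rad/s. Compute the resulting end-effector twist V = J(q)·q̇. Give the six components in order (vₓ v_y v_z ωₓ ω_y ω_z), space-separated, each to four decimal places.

-0.2787 1.1557 0.5631 -0.5133 -0.3254 -0.0858

o_n = [1.2879, 0.8680, 0.3351]
J₁: ẑ×o_n = [-0.8680, 1.2879, 0.0000], ω = ẑ
J2: z=[0.2924, 0.9563, 0.0000] o=[0.3730, -0.1140, 0.0000] → [0.3204, -0.0980, -0.5878, 0.2924, 0.9563, 0.0000]
J3: z=[0.4925, -0.1506, -0.8572] o=[0.9747, 0.0366, 0.3193] → [0.7102, -0.2761, 0.4566, 0.4925, -0.1506, -0.8572]
J4: z=[-0.7847, 0.3492, -0.5122] o=[1.4361, 0.5715, -0.0228] → [0.2768, 0.3568, -0.1808, -0.7847, 0.3492, -0.5122]
J5: z=[0.5390, 0.7925, -0.2854] o=[1.2463, 0.8815, 0.4794] → [-0.1182, 0.0659, -0.0403, 0.5390, 0.7925, -0.2854]
J6: z=[0.8372, -0.4667, 0.2851] o=[1.2704, 0.7794, 0.2415] → [-0.0689, -0.0734, 0.0823, 0.8372, -0.4667, 0.2851]
V = J·q̇ = [-0.2787, 1.1557, 0.5631, -0.5133, -0.3254, -0.0858]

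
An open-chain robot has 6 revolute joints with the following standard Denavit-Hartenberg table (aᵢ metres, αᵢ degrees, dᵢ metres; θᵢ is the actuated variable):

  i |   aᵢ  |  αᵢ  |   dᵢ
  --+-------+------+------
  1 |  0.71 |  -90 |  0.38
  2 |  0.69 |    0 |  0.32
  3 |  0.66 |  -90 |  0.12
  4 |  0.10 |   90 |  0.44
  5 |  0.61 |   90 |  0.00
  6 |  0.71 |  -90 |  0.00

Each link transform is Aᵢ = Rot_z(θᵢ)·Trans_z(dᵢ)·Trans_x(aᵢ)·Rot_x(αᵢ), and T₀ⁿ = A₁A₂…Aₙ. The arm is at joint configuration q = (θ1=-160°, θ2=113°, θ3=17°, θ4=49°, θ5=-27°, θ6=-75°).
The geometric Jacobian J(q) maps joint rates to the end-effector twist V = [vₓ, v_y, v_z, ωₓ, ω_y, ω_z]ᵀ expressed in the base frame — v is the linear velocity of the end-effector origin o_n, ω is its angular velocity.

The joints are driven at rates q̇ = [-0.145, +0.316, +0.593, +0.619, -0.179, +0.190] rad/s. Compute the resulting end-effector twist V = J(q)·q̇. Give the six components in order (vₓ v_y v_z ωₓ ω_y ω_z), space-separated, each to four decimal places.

0.1702 0.0788 0.8700 0.5009 -0.7293 0.2909

o_n = [-0.1624, 0.5998, -0.7188]
J₁: ẑ×o_n = [-0.5998, -0.1624, 0.0000], ω = ẑ
J2: z=[0.3420, -0.9397, 0.0000] o=[-0.6672, -0.2428, 0.3800] → [1.0325, 0.3758, 0.7626, 0.3420, -0.9397, 0.0000]
J3: z=[0.3420, -0.9397, 0.0000] o=[-0.3044, -0.4513, -0.2551] → [0.4356, 0.1586, 0.4930, 0.3420, -0.9397, 0.0000]
J4: z=[0.7198, 0.2620, 0.6428] o=[0.1353, -0.4190, -0.7607] → [-0.6439, -0.2216, 0.8114, 0.7198, 0.2620, 0.6428]
J5: z=[0.6802, -0.4506, -0.5781] o=[0.4659, -0.2184, -0.5282] → [0.5589, 0.4928, 0.2735, 0.6802, -0.4506, -0.5781]
J6: z=[-0.7041, -0.6209, -0.3446] o=[0.3416, 0.1729, -0.9793] → [-0.0147, 0.3571, -0.6135, -0.7041, -0.6209, -0.3446]
V = J·q̇ = [0.1702, 0.0788, 0.8700, 0.5009, -0.7293, 0.2909]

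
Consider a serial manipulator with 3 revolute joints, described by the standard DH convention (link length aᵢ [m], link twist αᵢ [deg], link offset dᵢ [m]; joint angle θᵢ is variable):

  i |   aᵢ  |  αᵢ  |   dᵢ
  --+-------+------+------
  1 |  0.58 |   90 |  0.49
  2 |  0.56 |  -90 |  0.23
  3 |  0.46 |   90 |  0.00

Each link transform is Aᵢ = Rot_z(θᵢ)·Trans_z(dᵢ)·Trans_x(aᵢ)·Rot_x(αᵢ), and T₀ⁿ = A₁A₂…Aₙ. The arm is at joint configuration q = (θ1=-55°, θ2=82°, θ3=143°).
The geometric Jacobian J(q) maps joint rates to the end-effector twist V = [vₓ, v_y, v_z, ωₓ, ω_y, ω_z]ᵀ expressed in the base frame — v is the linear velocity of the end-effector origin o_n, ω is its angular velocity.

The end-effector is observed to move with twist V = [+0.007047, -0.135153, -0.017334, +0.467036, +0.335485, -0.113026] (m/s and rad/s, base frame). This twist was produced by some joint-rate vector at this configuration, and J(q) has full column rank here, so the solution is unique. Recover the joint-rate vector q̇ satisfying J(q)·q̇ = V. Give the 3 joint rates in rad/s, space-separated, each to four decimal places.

-0.1140 -0.5750 0.0070

o_n = [0.3864, -0.4702, 0.6808]
J₁: ẑ×o_n = [0.4702, 0.3864, -0.0000], ω = ẑ
J2: z=[-0.8192, -0.5736, 0.0000] o=[0.3327, -0.4751, 0.4900] → [-0.1094, 0.1563, 0.0268, -0.8192, -0.5736, 0.0000]
J3: z=[-0.5680, 0.8112, 0.1392] o=[0.1890, -0.6709, 1.0446] → [-0.3230, -0.1792, -0.2741, -0.5680, 0.8112, 0.1392]
q̇ = J⁺·V = [-0.1140, -0.5750, 0.0070]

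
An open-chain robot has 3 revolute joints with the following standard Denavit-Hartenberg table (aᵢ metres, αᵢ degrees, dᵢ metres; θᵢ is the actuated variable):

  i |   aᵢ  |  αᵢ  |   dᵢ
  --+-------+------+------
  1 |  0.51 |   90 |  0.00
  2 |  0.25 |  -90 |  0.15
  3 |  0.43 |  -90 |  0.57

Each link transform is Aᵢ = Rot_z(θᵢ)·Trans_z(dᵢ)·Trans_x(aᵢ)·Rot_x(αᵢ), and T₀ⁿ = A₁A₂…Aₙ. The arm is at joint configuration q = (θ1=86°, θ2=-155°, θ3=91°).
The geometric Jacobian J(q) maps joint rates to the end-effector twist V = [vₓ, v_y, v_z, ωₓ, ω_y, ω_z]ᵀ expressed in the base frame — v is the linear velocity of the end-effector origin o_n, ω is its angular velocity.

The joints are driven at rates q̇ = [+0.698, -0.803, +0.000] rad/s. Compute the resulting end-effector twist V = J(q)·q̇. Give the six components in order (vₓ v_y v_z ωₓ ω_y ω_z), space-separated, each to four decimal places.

-0.4181 -0.6650 -0.0170 -0.8010 0.0560 0.6980

o_n = [-0.2422, 0.5494, -0.6191]
J₁: ẑ×o_n = [-0.5494, -0.2422, 0.0000], ω = ẑ
J2: z=[0.9976, -0.0698, 0.0000] o=[0.0356, 0.5088, 0.0000] → [0.0432, 0.6176, 0.0211, 0.9976, -0.0698, 0.0000]
J3: z=[0.0295, 0.4216, -0.9063] o=[0.1694, 0.2723, -0.1057] → [0.0347, 0.3882, 0.1817, 0.0295, 0.4216, -0.9063]
V = J·q̇ = [-0.4181, -0.6650, -0.0170, -0.8010, 0.0560, 0.6980]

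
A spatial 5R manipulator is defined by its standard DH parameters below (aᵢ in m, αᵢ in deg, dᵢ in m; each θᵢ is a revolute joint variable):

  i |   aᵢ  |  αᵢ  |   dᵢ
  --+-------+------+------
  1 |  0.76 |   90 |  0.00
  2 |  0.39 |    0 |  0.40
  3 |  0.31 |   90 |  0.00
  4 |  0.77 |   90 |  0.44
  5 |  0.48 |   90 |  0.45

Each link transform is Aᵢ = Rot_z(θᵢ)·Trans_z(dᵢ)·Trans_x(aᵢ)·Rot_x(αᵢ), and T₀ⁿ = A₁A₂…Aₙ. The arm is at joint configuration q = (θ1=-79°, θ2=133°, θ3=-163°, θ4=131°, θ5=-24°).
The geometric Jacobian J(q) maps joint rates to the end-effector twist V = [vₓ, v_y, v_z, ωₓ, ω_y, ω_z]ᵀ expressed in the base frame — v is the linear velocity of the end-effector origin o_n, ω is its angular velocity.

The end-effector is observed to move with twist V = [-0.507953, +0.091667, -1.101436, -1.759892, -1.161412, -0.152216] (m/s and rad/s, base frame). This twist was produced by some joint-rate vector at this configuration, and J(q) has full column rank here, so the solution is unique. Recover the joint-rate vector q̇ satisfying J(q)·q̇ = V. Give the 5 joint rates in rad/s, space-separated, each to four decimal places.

-0.3830 0.5230 0.9210 -0.6020 0.7700

o_n = [-1.5305, -0.5497, 0.1449]
J₁: ẑ×o_n = [0.5497, -1.5305, 0.0000], ω = ẑ
J2: z=[-0.9816, -0.1908, 0.0000] o=[0.1450, -0.7460, 0.0000] → [-0.0276, 0.1422, -0.5124, -0.9816, -0.1908, 0.0000]
J3: z=[-0.9816, -0.1908, 0.0000] o=[-0.2984, -0.5613, 0.2852] → [0.0268, -0.1378, -0.2464, -0.9816, -0.1908, 0.0000]
J4: z=[-0.0954, 0.4908, -0.8660] o=[-0.2472, -0.8248, 0.1302] → [0.2454, 1.1128, 0.6036, -0.0954, 0.4908, -0.8660]
J5: z=[-0.5193, -0.7668, -0.3774] o=[-0.9431, -0.2903, 0.0018] → [-0.2076, 0.2960, -0.3157, -0.5193, -0.7668, -0.3774]
q̇ = J⁺·V = [-0.3830, 0.5230, 0.9210, -0.6020, 0.7700]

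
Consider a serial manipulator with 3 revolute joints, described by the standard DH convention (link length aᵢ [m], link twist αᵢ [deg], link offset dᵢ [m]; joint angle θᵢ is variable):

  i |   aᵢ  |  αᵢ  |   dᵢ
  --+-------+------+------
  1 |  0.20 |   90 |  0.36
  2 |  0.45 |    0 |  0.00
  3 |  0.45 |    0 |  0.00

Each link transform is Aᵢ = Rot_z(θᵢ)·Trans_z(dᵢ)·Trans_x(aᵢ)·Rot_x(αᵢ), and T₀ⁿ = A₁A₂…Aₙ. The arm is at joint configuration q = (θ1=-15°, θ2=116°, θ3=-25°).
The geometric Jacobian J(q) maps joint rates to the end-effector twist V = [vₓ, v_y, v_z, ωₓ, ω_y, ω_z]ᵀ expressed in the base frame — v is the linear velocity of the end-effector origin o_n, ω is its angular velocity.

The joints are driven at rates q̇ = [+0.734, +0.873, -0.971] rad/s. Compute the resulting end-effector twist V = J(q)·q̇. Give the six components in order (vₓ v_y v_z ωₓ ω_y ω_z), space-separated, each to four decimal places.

o_n = [-0.0049, 0.0013, 1.2144]
J₁: ẑ×o_n = [-0.0013, -0.0049, 0.0000], ω = ẑ
J2: z=[-0.2588, -0.9659, 0.0000] o=[0.1932, -0.0518, 0.3600] → [-0.8253, 0.2211, -0.2051, -0.2588, -0.9659, 0.0000]
J3: z=[-0.2588, -0.9659, 0.0000] o=[0.0026, -0.0007, 0.7645] → [-0.4346, 0.1165, -0.0079, -0.2588, -0.9659, 0.0000]
V = J·q̇ = [-0.2994, 0.0763, -0.1714, 0.0254, 0.0947, 0.7340]

-0.2994 0.0763 -0.1714 0.0254 0.0947 0.7340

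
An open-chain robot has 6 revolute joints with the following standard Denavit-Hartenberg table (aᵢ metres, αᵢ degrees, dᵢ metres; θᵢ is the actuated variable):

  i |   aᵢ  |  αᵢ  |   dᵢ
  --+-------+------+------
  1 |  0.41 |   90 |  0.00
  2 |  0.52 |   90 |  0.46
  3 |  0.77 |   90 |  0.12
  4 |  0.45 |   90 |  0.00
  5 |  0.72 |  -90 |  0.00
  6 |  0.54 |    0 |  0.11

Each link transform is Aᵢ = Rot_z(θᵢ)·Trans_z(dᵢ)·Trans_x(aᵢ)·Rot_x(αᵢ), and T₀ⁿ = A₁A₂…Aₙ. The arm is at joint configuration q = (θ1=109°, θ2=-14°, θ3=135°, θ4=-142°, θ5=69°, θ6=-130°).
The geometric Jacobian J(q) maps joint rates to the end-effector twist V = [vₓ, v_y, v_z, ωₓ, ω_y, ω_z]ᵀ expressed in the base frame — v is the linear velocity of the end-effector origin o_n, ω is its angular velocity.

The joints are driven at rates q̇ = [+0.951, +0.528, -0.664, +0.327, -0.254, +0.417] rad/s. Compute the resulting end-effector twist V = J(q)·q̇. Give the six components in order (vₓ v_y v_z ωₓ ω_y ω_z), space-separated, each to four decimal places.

-1.5928 1.0383 0.4001 1.0753 0.5397 1.5547

o_n = [0.4431, 1.2638, -0.3142]
J₁: ẑ×o_n = [-1.2638, 0.4431, 0.0000], ω = ẑ
J2: z=[0.9455, 0.3256, 0.0000] o=[-0.1335, 0.3877, 0.0000] → [-0.1023, 0.2971, 0.6407, 0.9455, 0.3256, 0.0000]
J3: z=[0.0788, -0.2287, -0.9703] o=[0.1372, 1.0145, -0.1258] → [0.2850, -0.2820, 0.0896, 0.0788, -0.2287, -0.9703]
J4: z=[0.4452, 0.8789, -0.1711] o=[0.8334, 0.6648, -0.1105] → [-0.0766, 0.1574, 0.6097, 0.4452, 0.8789, -0.1711]
J5: z=[-0.4871, 0.0774, -0.8699] o=[0.4953, 0.8766, 0.0976] → [0.3050, -0.1552, -0.1846, -0.4871, 0.0774, -0.8699]
J6: z=[0.8610, -0.1244, -0.4932] o=[0.6007, 1.5888, 0.1020] → [-0.1085, 0.4361, -0.2994, 0.8610, -0.1244, -0.4932]
V = J·q̇ = [-1.5928, 1.0383, 0.4001, 1.0753, 0.5397, 1.5547]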